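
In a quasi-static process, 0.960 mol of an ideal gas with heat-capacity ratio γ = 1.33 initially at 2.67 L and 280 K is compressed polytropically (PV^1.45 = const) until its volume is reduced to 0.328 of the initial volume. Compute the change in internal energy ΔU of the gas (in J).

P₁ = nRT₁/V₁ = 0.960×8.314×280/2.67 = 837 kPa.
Polytropic n=1.45: T₂ = T₁(V₁/V₂)^(n−1) = 280×(3.05)^0.45 = 462 K; P₂ = P₁(V₁/V₂)^n = 4210 kPa.
For an ideal gas ΔU = nCvΔT with Cv = R/(γ−1) = 25.2 J/(mol·K).
ΔU = 0.960×25.2×(462−280) = 4410 J.

4410 J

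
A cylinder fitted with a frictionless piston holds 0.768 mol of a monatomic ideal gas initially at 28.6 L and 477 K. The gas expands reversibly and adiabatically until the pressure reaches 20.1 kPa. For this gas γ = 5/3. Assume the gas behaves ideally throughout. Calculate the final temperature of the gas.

245 K

P₁ = nRT₁/V₁ = 0.768×8.314×477/28.6 = 106 kPa.
Adiabatic: T₂/T₁ = (P₂/P₁)^((γ−1)/γ) ⇒ T₂ = 477×(0.189)^0.400 = 245 K; V₂ = 77.8 L.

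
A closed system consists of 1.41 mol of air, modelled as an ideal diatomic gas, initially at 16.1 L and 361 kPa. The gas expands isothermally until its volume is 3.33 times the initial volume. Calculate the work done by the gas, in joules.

6990 J

T₁ = P₁V₁/(nR) = 361×16.1/(1.41×8.314) = 496 K.
Isothermal: T stays 496 K; PV = const ⇒ V₂ = 53.6 L, P₂ = 108 kPa.
W = nRT ln(V₂/V₁) = 1.41×8.314×496×ln(3.33) = 6990 J.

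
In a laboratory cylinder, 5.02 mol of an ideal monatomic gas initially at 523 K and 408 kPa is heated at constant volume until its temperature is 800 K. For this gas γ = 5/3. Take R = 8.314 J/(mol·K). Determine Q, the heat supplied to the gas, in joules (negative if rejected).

17300 J

V₁ = nRT₁/P₁ = 5.02×8.314×523/408 = 53.5 L.
Isochoric: V stays 53.5 L; P/T = const ⇒ T₂ = 800 K, P₂ = 624 kPa.
W = 0 (no volume change).
ΔU = nCvΔT = 5.02×12.5×(800−523) = 17300 J.
Q = ΔU = 17300 J.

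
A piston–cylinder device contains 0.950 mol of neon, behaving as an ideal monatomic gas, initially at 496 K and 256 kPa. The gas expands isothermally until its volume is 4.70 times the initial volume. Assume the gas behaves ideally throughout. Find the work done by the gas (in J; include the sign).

6060 J

V₁ = nRT₁/P₁ = 0.950×8.314×496/256 = 15.3 L.
Isothermal: T stays 496 K; PV = const ⇒ V₂ = 71.9 L, P₂ = 54.5 kPa.
W = nRT ln(V₂/V₁) = 0.950×8.314×496×ln(4.70) = 6060 J.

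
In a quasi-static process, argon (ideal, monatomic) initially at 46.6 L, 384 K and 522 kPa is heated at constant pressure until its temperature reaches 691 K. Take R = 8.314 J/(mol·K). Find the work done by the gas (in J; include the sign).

19400 J

n = P₁V₁/(RT₁) = 522×46.6/(8.314×384) = 7.62 mol.
Isobaric: P stays 522 kPa; V/T = const ⇒ T₂ = 691 K, V₂ = 83.9 L.
W = PΔV = 522×(83.9−46.6) kPa·L = 19400 J.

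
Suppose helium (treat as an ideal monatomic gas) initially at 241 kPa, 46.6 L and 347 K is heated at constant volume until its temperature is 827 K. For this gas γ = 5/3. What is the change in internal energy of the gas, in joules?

n = P₁V₁/(RT₁) = 241×46.6/(8.314×347) = 3.89 mol.
Isochoric: V stays 46.6 L; P/T = const ⇒ T₂ = 827 K, P₂ = 574 kPa.
For an ideal gas ΔU = nCvΔT with Cv = (3/2)R = 12.5 J/(mol·K).
ΔU = 3.89×12.5×(827−347) = 23300 J.

23300 J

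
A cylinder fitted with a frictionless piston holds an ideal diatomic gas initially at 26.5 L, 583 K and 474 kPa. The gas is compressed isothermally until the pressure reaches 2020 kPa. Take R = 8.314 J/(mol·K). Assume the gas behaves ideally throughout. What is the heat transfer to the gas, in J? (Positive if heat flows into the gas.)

-18200 J

n = P₁V₁/(RT₁) = 474×26.5/(8.314×583) = 2.59 mol.
Isothermal: T stays 583 K; PV = const ⇒ V₂ = 6.22 L, P₂ = 2020 kPa.
ΔU = 0 (ideal gas, T constant).
W = nRT ln(V₂/V₁) = 2.59×8.314×583×ln(0.235) = -18200 J.
Q = ΔU + W = -18200 J.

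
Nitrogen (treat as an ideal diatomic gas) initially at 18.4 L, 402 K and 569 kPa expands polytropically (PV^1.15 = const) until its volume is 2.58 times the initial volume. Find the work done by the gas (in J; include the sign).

n = P₁V₁/(RT₁) = 569×18.4/(8.314×402) = 3.13 mol.
Polytropic n=1.15: T₂ = T₁(V₁/V₂)^(n−1) = 402×(0.388)^0.15 = 349 K; P₂ = P₁(V₁/V₂)^n = 191 kPa.
W = (P₁V₁−P₂V₂)/(n−1) = (569×18.4−191×47.5)/0.15 = 9250 J.

9250 J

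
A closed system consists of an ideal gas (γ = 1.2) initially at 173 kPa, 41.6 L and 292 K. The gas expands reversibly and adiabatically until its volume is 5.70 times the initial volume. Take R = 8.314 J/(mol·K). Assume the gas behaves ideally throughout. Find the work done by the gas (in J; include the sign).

n = P₁V₁/(RT₁) = 173×41.6/(8.314×292) = 2.96 mol.
Adiabatic: TV^(γ−1) = const ⇒ T₂ = 292×(0.175)^0.200 = 206 K; PV^γ = const ⇒ P₂ = 21.4 kPa.
ΔU = nCvΔT = 2.96×41.6×(206−292) = -10600 J.
Q = 0 for an adiabatic process, so W = −ΔU = 10600 J.

10600 J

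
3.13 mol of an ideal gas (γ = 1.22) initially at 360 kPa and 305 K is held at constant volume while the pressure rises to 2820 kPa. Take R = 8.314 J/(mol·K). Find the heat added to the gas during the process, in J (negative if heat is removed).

247000 J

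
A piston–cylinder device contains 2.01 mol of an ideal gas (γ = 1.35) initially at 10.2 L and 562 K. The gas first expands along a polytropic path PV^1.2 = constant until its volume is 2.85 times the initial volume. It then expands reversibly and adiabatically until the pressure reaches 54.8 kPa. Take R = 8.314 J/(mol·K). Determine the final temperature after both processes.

P₁ = nRT₁/V₁ = 2.01×8.314×562/10.2 = 921 kPa.
Step 1 — Polytropic n=1.2: T₂ = T₁(V₁/V₂)^(n−1) = 562×(0.351)^0.20 = 456 K; P₂ = P₁(V₁/V₂)^n = 262 kPa.
W = (P₁V₁−P₂V₂)/(n−1) = (921×10.2−262×29.1)/0.20 = 8870 J.
ΔU = nCvΔT = 2.01×23.8×(456−562) = -5070 J.
Q = ΔU + W = 3800 J.
State after step 1: P = 262 kPa, V = 29.1 L, T = 456 K.
Step 2 — Adiabatic: T₂/T₁ = (P₂/P₁)^((γ−1)/γ) ⇒ T₂ = 456×(0.209)^0.259 = 304 K; V₂ = 92.6 L.
ΔU = nCvΔT = 2.01×23.8×(304−456) = -7260 J.
Q = 0 for an adiabatic process, so W = −ΔU = 7260 J.
Net over both steps: W = 16100 J, Q = 3800 J, ΔU = -12300 J.

304 K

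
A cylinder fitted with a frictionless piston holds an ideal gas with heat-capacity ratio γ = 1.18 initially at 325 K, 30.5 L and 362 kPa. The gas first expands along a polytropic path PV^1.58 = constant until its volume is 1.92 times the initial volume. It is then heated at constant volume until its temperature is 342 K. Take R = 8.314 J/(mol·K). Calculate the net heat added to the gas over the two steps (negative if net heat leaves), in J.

9210 J

n = P₁V₁/(RT₁) = 362×30.5/(8.314×325) = 4.09 mol.
Step 1 — Polytropic n=1.58: T₂ = T₁(V₁/V₂)^(n−1) = 325×(0.521)^0.58 = 223 K; P₂ = P₁(V₁/V₂)^n = 129 kPa.
W = (P₁V₁−P₂V₂)/(n−1) = (362×30.5−129×58.6)/0.58 = 6000 J.
ΔU = nCvΔT = 4.09×46.2×(223−325) = -19300 J.
Q = ΔU + W = -13300 J.
State after step 1: P = 129 kPa, V = 58.6 L, T = 223 K.
Step 2 — Isochoric: V stays 58.6 L; P/T = const ⇒ T₂ = 342 K, P₂ = 198 kPa.
W = 0 (no volume change).
ΔU = nCvΔT = 4.09×46.2×(342−223) = 22500 J.
Q = ΔU = 22500 J.
Net over both steps: W = 6000 J, Q = 9210 J, ΔU = 3210 J.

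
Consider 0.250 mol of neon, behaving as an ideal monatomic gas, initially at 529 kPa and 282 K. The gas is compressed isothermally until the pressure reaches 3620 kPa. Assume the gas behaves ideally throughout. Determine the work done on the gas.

1130 J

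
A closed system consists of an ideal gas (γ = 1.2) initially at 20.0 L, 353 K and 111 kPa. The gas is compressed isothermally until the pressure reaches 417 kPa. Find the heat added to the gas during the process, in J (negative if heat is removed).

n = P₁V₁/(RT₁) = 111×20.0/(8.314×353) = 0.756 mol.
Isothermal: T stays 353 K; PV = const ⇒ V₂ = 5.32 L, P₂ = 417 kPa.
ΔU = 0 (ideal gas, T constant).
W = nRT ln(V₂/V₁) = 0.756×8.314×353×ln(0.266) = -2940 J.
Q = ΔU + W = -2940 J.

-2940 J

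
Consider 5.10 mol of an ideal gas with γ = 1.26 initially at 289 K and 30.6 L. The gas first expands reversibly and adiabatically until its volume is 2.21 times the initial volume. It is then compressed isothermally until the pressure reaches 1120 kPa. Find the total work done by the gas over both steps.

-11400 J

P₁ = nRT₁/V₁ = 5.10×8.314×289/30.6 = 400 kPa.
Step 1 — Adiabatic: TV^(γ−1) = const ⇒ T₂ = 289×(0.452)^0.260 = 235 K; PV^γ = const ⇒ P₂ = 147 kPa.
ΔU = nCvΔT = 5.10×32.0×(235−289) = -8780 J.
Q = 0 for an adiabatic process, so W = −ΔU = 8780 J.
State after step 1: P = 147 kPa, V = 67.6 L, T = 235 K.
Step 2 — Isothermal: T stays 235 K; PV = const ⇒ V₂ = 8.90 L, P₂ = 1120 kPa.
ΔU = 0 (ideal gas, T constant).
W = nRT ln(V₂/V₁) = 5.10×8.314×235×ln(0.132) = -20200 J.
Q = ΔU + W = -20200 J.
Net over both steps: W = -11400 J, Q = -20200 J, ΔU = -8780 J.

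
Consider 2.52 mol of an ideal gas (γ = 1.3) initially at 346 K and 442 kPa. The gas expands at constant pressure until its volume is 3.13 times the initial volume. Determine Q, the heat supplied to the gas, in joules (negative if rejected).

66900 J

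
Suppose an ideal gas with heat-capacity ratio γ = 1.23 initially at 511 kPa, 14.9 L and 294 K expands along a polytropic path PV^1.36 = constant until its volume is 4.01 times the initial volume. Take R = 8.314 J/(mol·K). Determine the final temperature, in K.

Polytropic n=1.36: T₂ = T₁(V₁/V₂)^(n−1) = 294×(0.249)^0.36 = 178 K; P₂ = P₁(V₁/V₂)^n = 77.3 kPa.

178 K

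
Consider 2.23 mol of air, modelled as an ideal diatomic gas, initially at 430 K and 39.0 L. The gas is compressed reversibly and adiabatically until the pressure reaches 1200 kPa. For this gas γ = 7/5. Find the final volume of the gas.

P₁ = nRT₁/V₁ = 2.23×8.314×430/39.0 = 204 kPa.
Adiabatic: T₂/T₁ = (P₂/P₁)^((γ−1)/γ) ⇒ T₂ = 430×(5.87)^0.286 = 713 K; V₂ = 11.0 L.

11.0 L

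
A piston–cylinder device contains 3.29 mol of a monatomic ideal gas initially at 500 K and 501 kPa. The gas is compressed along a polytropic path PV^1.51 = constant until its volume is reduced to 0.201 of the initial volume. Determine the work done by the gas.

-34000 J

V₁ = nRT₁/P₁ = 3.29×8.314×500/501 = 27.3 L.
Polytropic n=1.51: T₂ = T₁(V₁/V₂)^(n−1) = 500×(4.98)^0.51 = 1130 K; P₂ = P₁(V₁/V₂)^n = 5650 kPa.
W = (P₁V₁−P₂V₂)/(n−1) = (501×27.3−5650×5.49)/0.51 = -34000 J.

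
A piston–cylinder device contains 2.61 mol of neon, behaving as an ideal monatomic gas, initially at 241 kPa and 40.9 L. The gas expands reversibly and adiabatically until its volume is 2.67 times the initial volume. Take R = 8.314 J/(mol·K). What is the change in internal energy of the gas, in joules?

T₁ = P₁V₁/(nR) = 241×40.9/(2.61×8.314) = 454 K.
Adiabatic: TV^(γ−1) = const ⇒ T₂ = 454×(0.375)^0.667 = 236 K; PV^γ = const ⇒ P₂ = 46.9 kPa.
For an ideal gas ΔU = nCvΔT with Cv = (3/2)R = 12.5 J/(mol·K).
ΔU = 2.61×12.5×(236−454) = -7100 J.

-7100 J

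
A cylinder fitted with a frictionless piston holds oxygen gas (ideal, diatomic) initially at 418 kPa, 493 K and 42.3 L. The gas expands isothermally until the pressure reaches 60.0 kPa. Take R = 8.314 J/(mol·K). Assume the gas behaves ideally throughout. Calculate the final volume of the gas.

295 L

Isothermal: T stays 493 K; PV = const ⇒ V₂ = 295 L, P₂ = 60.0 kPa.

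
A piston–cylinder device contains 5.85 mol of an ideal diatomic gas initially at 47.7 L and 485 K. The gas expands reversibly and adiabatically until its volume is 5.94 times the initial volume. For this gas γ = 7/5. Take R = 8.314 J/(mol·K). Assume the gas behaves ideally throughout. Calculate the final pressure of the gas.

40.8 kPa

P₁ = nRT₁/V₁ = 5.85×8.314×485/47.7 = 495 kPa.
Adiabatic: TV^(γ−1) = const ⇒ T₂ = 485×(0.168)^0.400 = 238 K; PV^γ = const ⇒ P₂ = 40.8 kPa.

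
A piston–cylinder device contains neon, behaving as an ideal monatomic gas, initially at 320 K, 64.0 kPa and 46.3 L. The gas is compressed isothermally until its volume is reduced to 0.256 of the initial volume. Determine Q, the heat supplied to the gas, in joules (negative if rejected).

n = P₁V₁/(RT₁) = 64.0×46.3/(8.314×320) = 1.11 mol.
Isothermal: T stays 320 K; PV = const ⇒ V₂ = 11.9 L, P₂ = 250 kPa.
ΔU = 0 (ideal gas, T constant).
W = nRT ln(V₂/V₁) = 1.11×8.314×320×ln(0.256) = -4040 J.
Q = ΔU + W = -4040 J.

-4040 J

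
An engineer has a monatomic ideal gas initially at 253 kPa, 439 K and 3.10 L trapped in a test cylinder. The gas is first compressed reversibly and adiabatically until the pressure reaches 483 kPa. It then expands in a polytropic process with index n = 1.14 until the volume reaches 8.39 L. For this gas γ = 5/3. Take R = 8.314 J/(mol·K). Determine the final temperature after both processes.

468 K

n = P₁V₁/(RT₁) = 253×3.10/(8.314×439) = 0.215 mol.
Step 1 — Adiabatic: T₂/T₁ = (P₂/P₁)^((γ−1)/γ) ⇒ T₂ = 439×(1.91)^0.400 = 569 K; V₂ = 2.10 L.
ΔU = nCvΔT = 0.215×12.5×(569−439) = 347 J.
Q = 0 for an adiabatic process, so W = −ΔU = -347 J.
State after step 1: P = 483 kPa, V = 2.10 L, T = 569 K.
Step 2 — Polytropic n=1.14: T₂ = T₁(V₁/V₂)^(n−1) = 569×(0.251)^0.14 = 468 K; P₂ = P₁(V₁/V₂)^n = 99.8 kPa.
W = (P₁V₁−P₂V₂)/(n−1) = (483×2.10−99.8×8.39)/0.14 = 1280 J.
ΔU = nCvΔT = 0.215×12.5×(468−569) = -268 J.
Q = ΔU + W = 1010 J.
Net over both steps: W = 930 J, Q = 1010 J, ΔU = 78.9 J.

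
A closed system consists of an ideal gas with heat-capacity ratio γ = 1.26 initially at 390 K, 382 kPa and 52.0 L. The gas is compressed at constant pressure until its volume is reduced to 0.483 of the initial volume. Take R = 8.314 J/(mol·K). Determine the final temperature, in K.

Isobaric: P stays 382 kPa; V/T = const ⇒ T₂ = 188 K, V₂ = 25.1 L.

188 K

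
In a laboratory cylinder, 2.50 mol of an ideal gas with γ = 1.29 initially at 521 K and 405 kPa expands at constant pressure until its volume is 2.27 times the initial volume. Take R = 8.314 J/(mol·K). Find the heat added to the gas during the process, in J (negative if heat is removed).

V₁ = nRT₁/P₁ = 2.50×8.314×521/405 = 26.7 L.
Isobaric: P stays 405 kPa; V/T = const ⇒ T₂ = 1180 K, V₂ = 60.7 L.
W = PΔV = 405×(60.7−26.7) kPa·L = 13800 J.
ΔU = nCvΔT = 2.50×28.7×(1180−521) = 47400 J.
Q = ΔU + W = nCpΔT = 61200 J.

61200 J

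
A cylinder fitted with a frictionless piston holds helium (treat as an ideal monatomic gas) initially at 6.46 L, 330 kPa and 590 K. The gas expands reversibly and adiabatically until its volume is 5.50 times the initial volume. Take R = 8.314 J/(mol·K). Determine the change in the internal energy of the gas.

-2170 J

n = P₁V₁/(RT₁) = 330×6.46/(8.314×590) = 0.435 mol.
Adiabatic: TV^(γ−1) = const ⇒ T₂ = 590×(0.182)^0.667 = 189 K; PV^γ = const ⇒ P₂ = 19.3 kPa.
For an ideal gas ΔU = nCvΔT with Cv = (3/2)R = 12.5 J/(mol·K).
ΔU = 0.435×12.5×(189−590) = -2170 J.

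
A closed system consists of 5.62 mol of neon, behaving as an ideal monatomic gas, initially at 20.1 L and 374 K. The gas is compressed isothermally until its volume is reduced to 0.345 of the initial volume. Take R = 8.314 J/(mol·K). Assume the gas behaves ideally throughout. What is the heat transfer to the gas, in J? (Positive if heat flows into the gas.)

P₁ = nRT₁/V₁ = 5.62×8.314×374/20.1 = 869 kPa.
Isothermal: T stays 374 K; PV = const ⇒ V₂ = 6.93 L, P₂ = 2520 kPa.
ΔU = 0 (ideal gas, T constant).
W = nRT ln(V₂/V₁) = 5.62×8.314×374×ln(0.345) = -18600 J.
Q = ΔU + W = -18600 J.

-18600 J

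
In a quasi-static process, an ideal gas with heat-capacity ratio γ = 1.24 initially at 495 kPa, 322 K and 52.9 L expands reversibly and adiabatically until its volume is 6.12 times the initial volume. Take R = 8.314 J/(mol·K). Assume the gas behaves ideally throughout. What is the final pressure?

Adiabatic: TV^(γ−1) = const ⇒ T₂ = 322×(0.163)^0.240 = 208 K; PV^γ = const ⇒ P₂ = 52.4 kPa.

52.4 kPa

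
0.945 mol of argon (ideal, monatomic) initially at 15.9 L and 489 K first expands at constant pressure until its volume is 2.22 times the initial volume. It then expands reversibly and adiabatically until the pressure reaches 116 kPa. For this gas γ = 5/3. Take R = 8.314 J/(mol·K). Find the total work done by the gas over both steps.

P₁ = nRT₁/V₁ = 0.945×8.314×489/15.9 = 242 kPa.
Step 1 — Isobaric: P stays 242 kPa; V/T = const ⇒ T₂ = 1090 K, V₂ = 35.3 L.
W = PΔV = 242×(35.3−15.9) kPa·L = 4690 J.
ΔU = nCvΔT = 0.945×12.5×(1090−489) = 7030 J.
Q = ΔU + W = nCpΔT = 11700 J.
State after step 1: P = 242 kPa, V = 35.3 L, T = 1090 K.
Step 2 — Adiabatic: T₂/T₁ = (P₂/P₁)^((γ−1)/γ) ⇒ T₂ = 1090×(0.480)^0.400 = 809 K; V₂ = 54.8 L.
ΔU = nCvΔT = 0.945×12.5×(809−1090) = -3250 J.
Q = 0 for an adiabatic process, so W = −ΔU = 3250 J.
Net over both steps: W = 7940 J, Q = 11700 J, ΔU = 3780 J.

7940 J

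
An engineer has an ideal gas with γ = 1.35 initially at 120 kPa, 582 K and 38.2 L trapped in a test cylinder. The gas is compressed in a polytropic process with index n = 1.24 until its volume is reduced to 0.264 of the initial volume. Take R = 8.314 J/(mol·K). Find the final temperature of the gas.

801 K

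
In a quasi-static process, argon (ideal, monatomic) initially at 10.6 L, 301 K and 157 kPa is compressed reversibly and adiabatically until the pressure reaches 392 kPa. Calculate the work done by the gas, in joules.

n = P₁V₁/(RT₁) = 157×10.6/(8.314×301) = 0.665 mol.
Adiabatic: T₂/T₁ = (P₂/P₁)^((γ−1)/γ) ⇒ T₂ = 301×(2.50)^0.400 = 434 K; V₂ = 6.12 L.
ΔU = nCvΔT = 0.665×12.5×(434−301) = 1100 J.
Q = 0 for an adiabatic process, so W = −ΔU = -1100 J.

-1100 J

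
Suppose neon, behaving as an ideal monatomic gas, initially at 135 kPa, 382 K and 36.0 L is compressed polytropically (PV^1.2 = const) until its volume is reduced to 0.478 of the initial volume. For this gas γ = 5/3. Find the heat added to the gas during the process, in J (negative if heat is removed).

-2710 J

n = P₁V₁/(RT₁) = 135×36.0/(8.314×382) = 1.53 mol.
Polytropic n=1.2: T₂ = T₁(V₁/V₂)^(n−1) = 382×(2.09)^0.20 = 443 K; P₂ = P₁(V₁/V₂)^n = 327 kPa.
W = (P₁V₁−P₂V₂)/(n−1) = (135×36.0−327×17.2)/0.20 = -3870 J.
ΔU = nCvΔT = 1.53×12.5×(443−382) = 1160 J.
Q = ΔU + W = -2710 J.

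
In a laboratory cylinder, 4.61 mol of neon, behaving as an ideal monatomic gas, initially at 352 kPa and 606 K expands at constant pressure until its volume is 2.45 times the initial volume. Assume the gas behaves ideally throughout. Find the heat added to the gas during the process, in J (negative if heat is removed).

84200 J

V₁ = nRT₁/P₁ = 4.61×8.314×606/352 = 66.0 L.
Isobaric: P stays 352 kPa; V/T = const ⇒ T₂ = 1480 K, V₂ = 162 L.
W = PΔV = 352×(162−66.0) kPa·L = 33700 J.
ΔU = nCvΔT = 4.61×12.5×(1480−606) = 50500 J.
Q = ΔU + W = nCpΔT = 84200 J.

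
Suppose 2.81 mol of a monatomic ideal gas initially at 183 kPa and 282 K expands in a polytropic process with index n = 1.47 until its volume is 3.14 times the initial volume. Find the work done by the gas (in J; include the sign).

V₁ = nRT₁/P₁ = 2.81×8.314×282/183 = 36.0 L.
Polytropic n=1.47: T₂ = T₁(V₁/V₂)^(n−1) = 282×(0.318)^0.47 = 165 K; P₂ = P₁(V₁/V₂)^n = 34.0 kPa.
W = (P₁V₁−P₂V₂)/(n−1) = (183×36.0−34.0×113)/0.47 = 5830 J.

5830 J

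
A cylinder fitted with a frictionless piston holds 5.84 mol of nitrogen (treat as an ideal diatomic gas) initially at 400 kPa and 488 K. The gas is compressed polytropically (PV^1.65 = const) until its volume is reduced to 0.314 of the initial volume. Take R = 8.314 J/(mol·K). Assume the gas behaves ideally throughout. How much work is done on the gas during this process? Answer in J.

40900 J

V₁ = nRT₁/P₁ = 5.84×8.314×488/400 = 59.2 L.
Polytropic n=1.65: T₂ = T₁(V₁/V₂)^(n−1) = 488×(3.18)^0.65 = 1040 K; P₂ = P₁(V₁/V₂)^n = 2700 kPa.
W = (P₁V₁−P₂V₂)/(n−1) = (400×59.2−2700×18.6)/0.65 = -40900 J.
Work done on the gas = −W_by = 40900 J.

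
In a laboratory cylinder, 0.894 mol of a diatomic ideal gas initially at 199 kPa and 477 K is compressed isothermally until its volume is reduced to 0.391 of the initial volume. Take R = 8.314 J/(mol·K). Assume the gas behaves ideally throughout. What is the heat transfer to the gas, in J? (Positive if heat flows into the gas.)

-3330 J

V₁ = nRT₁/P₁ = 0.894×8.314×477/199 = 17.8 L.
Isothermal: T stays 477 K; PV = const ⇒ V₂ = 6.97 L, P₂ = 509 kPa.
ΔU = 0 (ideal gas, T constant).
W = nRT ln(V₂/V₁) = 0.894×8.314×477×ln(0.391) = -3330 J.
Q = ΔU + W = -3330 J.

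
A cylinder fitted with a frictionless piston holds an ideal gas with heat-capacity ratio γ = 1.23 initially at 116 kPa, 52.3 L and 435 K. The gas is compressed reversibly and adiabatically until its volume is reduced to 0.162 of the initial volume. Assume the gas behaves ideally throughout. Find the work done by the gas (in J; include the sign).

-13700 J

n = P₁V₁/(RT₁) = 116×52.3/(8.314×435) = 1.68 mol.
Adiabatic: TV^(γ−1) = const ⇒ T₂ = 435×(6.17)^0.230 = 661 K; PV^γ = const ⇒ P₂ = 1090 kPa.
ΔU = nCvΔT = 1.68×36.1×(661−435) = 13700 J.
Q = 0 for an adiabatic process, so W = −ΔU = -13700 J.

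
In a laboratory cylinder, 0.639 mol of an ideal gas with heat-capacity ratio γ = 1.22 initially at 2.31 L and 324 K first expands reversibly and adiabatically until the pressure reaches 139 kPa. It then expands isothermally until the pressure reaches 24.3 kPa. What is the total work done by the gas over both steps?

P₁ = nRT₁/V₁ = 0.639×8.314×324/2.31 = 745 kPa.
Step 1 — Adiabatic: T₂/T₁ = (P₂/P₁)^((γ−1)/γ) ⇒ T₂ = 324×(0.187)^0.180 = 239 K; V₂ = 9.15 L.
ΔU = nCvΔT = 0.639×37.8×(239−324) = -2040 J.
Q = 0 for an adiabatic process, so W = −ΔU = 2040 J.
State after step 1: P = 139 kPa, V = 9.15 L, T = 239 K.
Step 2 — Isothermal: T stays 239 K; PV = const ⇒ V₂ = 52.3 L, P₂ = 24.3 kPa.
ΔU = 0 (ideal gas, T constant).
W = nRT ln(V₂/V₁) = 0.639×8.314×239×ln(5.72) = 2220 J.
Q = ΔU + W = 2220 J.
Net over both steps: W = 4260 J, Q = 2220 J, ΔU = -2040 J.

4260 J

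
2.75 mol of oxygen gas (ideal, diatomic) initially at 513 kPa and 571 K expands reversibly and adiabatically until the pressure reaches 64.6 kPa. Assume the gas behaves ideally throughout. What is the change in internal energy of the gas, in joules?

-14600 J

V₁ = nRT₁/P₁ = 2.75×8.314×571/513 = 25.4 L.
Adiabatic: T₂/T₁ = (P₂/P₁)^((γ−1)/γ) ⇒ T₂ = 571×(0.126)^0.286 = 316 K; V₂ = 112 L.
For an ideal gas ΔU = nCvΔT with Cv = (5/2)R = 20.8 J/(mol·K).
ΔU = 2.75×20.8×(316−571) = -14600 J.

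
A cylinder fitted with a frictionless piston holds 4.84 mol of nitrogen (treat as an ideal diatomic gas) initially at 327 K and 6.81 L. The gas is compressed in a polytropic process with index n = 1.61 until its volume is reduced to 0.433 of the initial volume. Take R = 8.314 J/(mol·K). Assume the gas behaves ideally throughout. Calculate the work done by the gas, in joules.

P₁ = nRT₁/V₁ = 4.84×8.314×327/6.81 = 1930 kPa.
Polytropic n=1.61: T₂ = T₁(V₁/V₂)^(n−1) = 327×(2.31)^0.61 = 545 K; P₂ = P₁(V₁/V₂)^n = 7440 kPa.
W = (P₁V₁−P₂V₂)/(n−1) = (1930×6.81−7440×2.95)/0.61 = -14400 J.

-14400 J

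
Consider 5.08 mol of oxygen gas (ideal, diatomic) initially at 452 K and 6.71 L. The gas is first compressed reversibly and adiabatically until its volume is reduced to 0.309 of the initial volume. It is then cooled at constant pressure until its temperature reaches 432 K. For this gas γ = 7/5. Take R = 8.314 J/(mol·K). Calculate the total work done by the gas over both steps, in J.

P₁ = nRT₁/V₁ = 5.08×8.314×452/6.71 = 2850 kPa.
Step 1 — Adiabatic: TV^(γ−1) = const ⇒ T₂ = 452×(3.24)^0.400 = 723 K; PV^γ = const ⇒ P₂ = 14700 kPa.
ΔU = nCvΔT = 5.08×20.8×(723−452) = 28600 J.
Q = 0 for an adiabatic process, so W = −ΔU = -28600 J.
State after step 1: P = 14700 kPa, V = 2.07 L, T = 723 K.
Step 2 — Isobaric: P stays 14700 kPa; V/T = const ⇒ T₂ = 432 K, V₂ = 1.24 L.
W = PΔV = 14700×(1.24−2.07) kPa·L = -12300 J.
ΔU = nCvΔT = 5.08×20.8×(432−723) = -30700 J.
Q = ΔU + W = nCpΔT = -43000 J.
Net over both steps: W = -40900 J, Q = -43000 J, ΔU = -2110 J.

-40900 J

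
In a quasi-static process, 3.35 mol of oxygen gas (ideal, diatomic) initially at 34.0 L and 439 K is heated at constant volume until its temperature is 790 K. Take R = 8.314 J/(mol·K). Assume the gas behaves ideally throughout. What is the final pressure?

P₁ = nRT₁/V₁ = 3.35×8.314×439/34.0 = 360 kPa.
Isochoric: V stays 34.0 L; P/T = const ⇒ T₂ = 790 K, P₂ = 647 kPa.

647 kPa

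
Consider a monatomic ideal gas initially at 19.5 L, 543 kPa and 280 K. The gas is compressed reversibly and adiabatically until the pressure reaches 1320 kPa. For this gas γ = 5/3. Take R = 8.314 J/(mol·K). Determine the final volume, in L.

11.4 L

Adiabatic: T₂/T₁ = (P₂/P₁)^((γ−1)/γ) ⇒ T₂ = 280×(2.43)^0.400 = 399 K; V₂ = 11.4 L.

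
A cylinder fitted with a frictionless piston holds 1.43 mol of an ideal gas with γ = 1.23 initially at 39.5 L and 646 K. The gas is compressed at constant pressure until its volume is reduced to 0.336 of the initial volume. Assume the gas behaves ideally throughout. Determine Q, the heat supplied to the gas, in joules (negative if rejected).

-27300 J

P₁ = nRT₁/V₁ = 1.43×8.314×646/39.5 = 194 kPa.
Isobaric: P stays 194 kPa; V/T = const ⇒ T₂ = 217 K, V₂ = 13.3 L.
W = PΔV = 194×(13.3−39.5) kPa·L = -5100 J.
ΔU = nCvΔT = 1.43×36.1×(217−646) = -22200 J.
Q = ΔU + W = nCpΔT = -27300 J.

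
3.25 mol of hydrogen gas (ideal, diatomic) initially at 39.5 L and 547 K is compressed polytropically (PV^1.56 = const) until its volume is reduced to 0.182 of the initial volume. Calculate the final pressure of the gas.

P₁ = nRT₁/V₁ = 3.25×8.314×547/39.5 = 374 kPa.
Polytropic n=1.56: T₂ = T₁(V₁/V₂)^(n−1) = 547×(5.49)^0.56 = 1420 K; P₂ = P₁(V₁/V₂)^n = 5340 kPa.

5340 kPa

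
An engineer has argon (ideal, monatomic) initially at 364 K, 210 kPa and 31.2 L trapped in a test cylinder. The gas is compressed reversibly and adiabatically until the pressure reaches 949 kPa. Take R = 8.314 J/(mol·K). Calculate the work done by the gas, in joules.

-8140 J

n = P₁V₁/(RT₁) = 210×31.2/(8.314×364) = 2.17 mol.
Adiabatic: T₂/T₁ = (P₂/P₁)^((γ−1)/γ) ⇒ T₂ = 364×(4.52)^0.400 = 665 K; V₂ = 12.6 L.
ΔU = nCvΔT = 2.17×12.5×(665−364) = 8140 J.
Q = 0 for an adiabatic process, so W = −ΔU = -8140 J.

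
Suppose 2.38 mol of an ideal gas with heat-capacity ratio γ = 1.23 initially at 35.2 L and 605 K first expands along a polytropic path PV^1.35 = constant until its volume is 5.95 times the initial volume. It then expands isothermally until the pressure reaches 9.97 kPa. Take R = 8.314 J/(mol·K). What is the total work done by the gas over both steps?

23100 J

P₁ = nRT₁/V₁ = 2.38×8.314×605/35.2 = 340 kPa.
Step 1 — Polytropic n=1.35: T₂ = T₁(V₁/V₂)^(n−1) = 605×(0.168)^0.35 = 324 K; P₂ = P₁(V₁/V₂)^n = 30.6 kPa.
W = (P₁V₁−P₂V₂)/(n−1) = (340×35.2−30.6×209)/0.35 = 15900 J.
ΔU = nCvΔT = 2.38×36.1×(324−605) = -24200 J.
Q = ΔU + W = -8290 J.
State after step 1: P = 30.6 kPa, V = 209 L, T = 324 K.
Step 2 — Isothermal: T stays 324 K; PV = const ⇒ V₂ = 643 L, P₂ = 9.97 kPa.
ΔU = 0 (ideal gas, T constant).
W = nRT ln(V₂/V₁) = 2.38×8.314×324×ln(3.07) = 7200 J.
Q = ΔU + W = 7200 J.
Net over both steps: W = 23100 J, Q = -1090 J, ΔU = -24200 J.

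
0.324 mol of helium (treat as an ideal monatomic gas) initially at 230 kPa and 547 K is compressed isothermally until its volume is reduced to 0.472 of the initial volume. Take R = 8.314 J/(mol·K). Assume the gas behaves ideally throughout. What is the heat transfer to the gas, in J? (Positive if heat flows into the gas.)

-1110 J

V₁ = nRT₁/P₁ = 0.324×8.314×547/230 = 6.41 L.
Isothermal: T stays 547 K; PV = const ⇒ V₂ = 3.02 L, P₂ = 487 kPa.
ΔU = 0 (ideal gas, T constant).
W = nRT ln(V₂/V₁) = 0.324×8.314×547×ln(0.472) = -1110 J.
Q = ΔU + W = -1110 J.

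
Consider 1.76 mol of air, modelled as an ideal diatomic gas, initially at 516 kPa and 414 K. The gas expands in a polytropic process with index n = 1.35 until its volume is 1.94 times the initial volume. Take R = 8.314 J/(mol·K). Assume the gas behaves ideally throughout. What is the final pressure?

211 kPa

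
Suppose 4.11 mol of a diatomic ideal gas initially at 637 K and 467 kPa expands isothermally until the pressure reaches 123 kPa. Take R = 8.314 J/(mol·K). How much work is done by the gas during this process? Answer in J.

29000 J

V₁ = nRT₁/P₁ = 4.11×8.314×637/467 = 46.6 L.
Isothermal: T stays 637 K; PV = const ⇒ V₂ = 177 L, P₂ = 123 kPa.
W = nRT ln(V₂/V₁) = 4.11×8.314×637×ln(3.80) = 29000 J.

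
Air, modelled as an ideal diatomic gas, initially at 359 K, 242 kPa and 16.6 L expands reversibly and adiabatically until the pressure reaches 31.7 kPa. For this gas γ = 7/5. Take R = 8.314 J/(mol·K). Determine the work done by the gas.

4420 J

n = P₁V₁/(RT₁) = 242×16.6/(8.314×359) = 1.35 mol.
Adiabatic: T₂/T₁ = (P₂/P₁)^((γ−1)/γ) ⇒ T₂ = 359×(0.131)^0.286 = 201 K; V₂ = 70.9 L.
ΔU = nCvΔT = 1.35×20.8×(201−359) = -4420 J.
Q = 0 for an adiabatic process, so W = −ΔU = 4420 J.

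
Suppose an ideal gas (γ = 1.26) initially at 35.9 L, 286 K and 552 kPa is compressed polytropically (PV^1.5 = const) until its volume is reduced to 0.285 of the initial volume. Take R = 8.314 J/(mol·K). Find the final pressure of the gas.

Polytropic n=1.5: T₂ = T₁(V₁/V₂)^(n−1) = 286×(3.51)^0.50 = 536 K; P₂ = P₁(V₁/V₂)^n = 3630 kPa.

3630 kPa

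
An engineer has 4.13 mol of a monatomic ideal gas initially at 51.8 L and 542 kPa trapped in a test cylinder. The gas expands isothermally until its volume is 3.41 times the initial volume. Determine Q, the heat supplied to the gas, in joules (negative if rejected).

34400 J

T₁ = P₁V₁/(nR) = 542×51.8/(4.13×8.314) = 818 K.
Isothermal: T stays 818 K; PV = const ⇒ V₂ = 177 L, P₂ = 159 kPa.
ΔU = 0 (ideal gas, T constant).
W = nRT ln(V₂/V₁) = 4.13×8.314×818×ln(3.41) = 34400 J.
Q = ΔU + W = 34400 J.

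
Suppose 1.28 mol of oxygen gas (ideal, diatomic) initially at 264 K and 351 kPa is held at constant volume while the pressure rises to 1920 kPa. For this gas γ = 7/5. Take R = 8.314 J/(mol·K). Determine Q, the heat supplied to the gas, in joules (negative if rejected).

V₁ = nRT₁/P₁ = 1.28×8.314×264/351 = 8.00 L.
Isochoric: V stays 8.00 L; P/T = const ⇒ T₂ = 1440 K, P₂ = 1920 kPa.
W = 0 (no volume change).
ΔU = nCvΔT = 1.28×20.8×(1440−264) = 31400 J.
Q = ΔU = 31400 J.

31400 J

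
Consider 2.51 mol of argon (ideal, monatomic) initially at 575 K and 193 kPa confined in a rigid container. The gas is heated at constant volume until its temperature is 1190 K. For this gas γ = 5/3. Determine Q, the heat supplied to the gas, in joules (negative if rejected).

V₁ = nRT₁/P₁ = 2.51×8.314×575/193 = 62.2 L.
Isochoric: V stays 62.2 L; P/T = const ⇒ T₂ = 1190 K, P₂ = 399 kPa.
W = 0 (no volume change).
ΔU = nCvΔT = 2.51×12.5×(1190−575) = 19300 J.
Q = ΔU = 19300 J.

19300 J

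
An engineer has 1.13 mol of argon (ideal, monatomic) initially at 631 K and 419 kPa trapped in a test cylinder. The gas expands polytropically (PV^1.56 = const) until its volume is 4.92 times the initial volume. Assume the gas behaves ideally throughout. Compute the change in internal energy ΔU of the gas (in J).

-5250 J

V₁ = nRT₁/P₁ = 1.13×8.314×631/419 = 14.1 L.
Polytropic n=1.56: T₂ = T₁(V₁/V₂)^(n−1) = 631×(0.203)^0.56 = 259 K; P₂ = P₁(V₁/V₂)^n = 34.9 kPa.
For an ideal gas ΔU = nCvΔT with Cv = (3/2)R = 12.5 J/(mol·K).
ΔU = 1.13×12.5×(259−631) = -5250 J.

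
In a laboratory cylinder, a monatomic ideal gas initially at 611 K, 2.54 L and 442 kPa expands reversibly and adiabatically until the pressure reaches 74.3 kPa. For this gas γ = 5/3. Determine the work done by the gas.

859 J

n = P₁V₁/(RT₁) = 442×2.54/(8.314×611) = 0.221 mol.
Adiabatic: T₂/T₁ = (P₂/P₁)^((γ−1)/γ) ⇒ T₂ = 611×(0.168)^0.400 = 299 K; V₂ = 7.40 L.
ΔU = nCvΔT = 0.221×12.5×(299−611) = -859 J.
Q = 0 for an adiabatic process, so W = −ΔU = 859 J.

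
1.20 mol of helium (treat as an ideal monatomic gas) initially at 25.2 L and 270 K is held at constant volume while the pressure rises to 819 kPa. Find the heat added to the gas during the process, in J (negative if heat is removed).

P₁ = nRT₁/V₁ = 1.20×8.314×270/25.2 = 107 kPa.
Isochoric: V stays 25.2 L; P/T = const ⇒ T₂ = 2070 K, P₂ = 819 kPa.
W = 0 (no volume change).
ΔU = nCvΔT = 1.20×12.5×(2070−270) = 26900 J.
Q = ΔU = 26900 J.

26900 J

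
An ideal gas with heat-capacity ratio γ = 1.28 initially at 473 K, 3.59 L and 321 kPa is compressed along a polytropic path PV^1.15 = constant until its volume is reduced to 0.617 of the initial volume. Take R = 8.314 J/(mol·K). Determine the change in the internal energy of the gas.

309 J

n = P₁V₁/(RT₁) = 321×3.59/(8.314×473) = 0.293 mol.
Polytropic n=1.15: T₂ = T₁(V₁/V₂)^(n−1) = 473×(1.62)^0.15 = 509 K; P₂ = P₁(V₁/V₂)^n = 559 kPa.
For an ideal gas ΔU = nCvΔT with Cv = R/(γ−1) = 29.7 J/(mol·K).
ΔU = 0.293×29.7×(509−473) = 309 J.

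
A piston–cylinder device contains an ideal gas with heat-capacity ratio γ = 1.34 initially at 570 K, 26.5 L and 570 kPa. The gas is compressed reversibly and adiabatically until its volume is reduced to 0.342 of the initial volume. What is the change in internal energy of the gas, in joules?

19600 J

n = P₁V₁/(RT₁) = 570×26.5/(8.314×570) = 3.19 mol.
Adiabatic: TV^(γ−1) = const ⇒ T₂ = 570×(2.92)^0.340 = 821 K; PV^γ = const ⇒ P₂ = 2400 kPa.
For an ideal gas ΔU = nCvΔT with Cv = R/(γ−1) = 24.5 J/(mol·K).
ΔU = 3.19×24.5×(821−570) = 19600 J.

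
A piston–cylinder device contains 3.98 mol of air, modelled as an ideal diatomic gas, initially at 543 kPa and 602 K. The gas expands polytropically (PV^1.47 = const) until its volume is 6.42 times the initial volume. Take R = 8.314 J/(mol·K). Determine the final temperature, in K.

V₁ = nRT₁/P₁ = 3.98×8.314×602/543 = 36.7 L.
Polytropic n=1.47: T₂ = T₁(V₁/V₂)^(n−1) = 602×(0.156)^0.47 = 251 K; P₂ = P₁(V₁/V₂)^n = 35.3 kPa.

251 K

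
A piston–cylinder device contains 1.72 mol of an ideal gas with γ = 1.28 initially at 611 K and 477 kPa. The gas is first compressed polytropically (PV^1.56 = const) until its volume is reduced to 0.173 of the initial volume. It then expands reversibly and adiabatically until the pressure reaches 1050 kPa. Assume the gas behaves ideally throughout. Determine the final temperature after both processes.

V₁ = nRT₁/P₁ = 1.72×8.314×611/477 = 18.3 L.
Step 1 — Polytropic n=1.56: T₂ = T₁(V₁/V₂)^(n−1) = 611×(5.78)^0.56 = 1630 K; P₂ = P₁(V₁/V₂)^n = 7360 kPa.
W = (P₁V₁−P₂V₂)/(n−1) = (477×18.3−7360×3.17)/0.56 = -26100 J.
ΔU = nCvΔT = 1.72×29.7×(1630−611) = 52100 J.
Q = ΔU + W = 26100 J.
State after step 1: P = 7360 kPa, V = 3.17 L, T = 1630 K.
Step 2 — Adiabatic: T₂/T₁ = (P₂/P₁)^((γ−1)/γ) ⇒ T₂ = 1630×(0.143)^0.219 = 1070 K; V₂ = 14.5 L.
ΔU = nCvΔT = 1.72×29.7×(1070−1630) = -28900 J.
Q = 0 for an adiabatic process, so W = −ΔU = 28900 J.
Net over both steps: W = 2850 J, Q = 26100 J, ΔU = 23200 J.

1070 K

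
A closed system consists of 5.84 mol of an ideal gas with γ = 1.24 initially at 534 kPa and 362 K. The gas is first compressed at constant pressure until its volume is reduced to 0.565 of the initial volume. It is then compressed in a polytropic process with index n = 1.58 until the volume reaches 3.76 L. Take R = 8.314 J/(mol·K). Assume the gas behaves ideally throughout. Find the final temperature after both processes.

517 K

V₁ = nRT₁/P₁ = 5.84×8.314×362/534 = 32.9 L.
Step 1 — Isobaric: P stays 534 kPa; V/T = const ⇒ T₂ = 205 K, V₂ = 18.6 L.
W = PΔV = 534×(18.6−32.9) kPa·L = -7650 J.
ΔU = nCvΔT = 5.84×34.6×(205−362) = -31900 J.
Q = ΔU + W = nCpΔT = -39500 J.
State after step 1: P = 534 kPa, V = 18.6 L, T = 205 K.
Step 2 — Polytropic n=1.58: T₂ = T₁(V₁/V₂)^(n−1) = 205×(4.95)^0.58 = 517 K; P₂ = P₁(V₁/V₂)^n = 6680 kPa.
W = (P₁V₁−P₂V₂)/(n−1) = (534×18.6−6680×3.76)/0.58 = -26200 J.
ΔU = nCvΔT = 5.84×34.6×(517−205) = 63200 J.
Q = ΔU + W = 37000 J.
Net over both steps: W = -33800 J, Q = -2460 J, ΔU = 31300 J.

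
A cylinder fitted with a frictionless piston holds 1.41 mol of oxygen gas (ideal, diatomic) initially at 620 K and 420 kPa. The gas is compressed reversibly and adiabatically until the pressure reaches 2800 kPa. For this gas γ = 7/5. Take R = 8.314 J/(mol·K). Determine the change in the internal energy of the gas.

13100 J

V₁ = nRT₁/P₁ = 1.41×8.314×620/420 = 17.3 L.
Adiabatic: T₂/T₁ = (P₂/P₁)^((γ−1)/γ) ⇒ T₂ = 620×(6.67)^0.286 = 1070 K; V₂ = 4.46 L.
For an ideal gas ΔU = nCvΔT with Cv = (5/2)R = 20.8 J/(mol·K).
ΔU = 1.41×20.8×(1070−620) = 13100 J.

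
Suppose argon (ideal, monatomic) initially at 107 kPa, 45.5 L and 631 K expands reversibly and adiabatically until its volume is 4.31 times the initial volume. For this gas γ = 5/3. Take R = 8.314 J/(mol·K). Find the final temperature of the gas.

Adiabatic: TV^(γ−1) = const ⇒ T₂ = 631×(0.232)^0.667 = 238 K; PV^γ = const ⇒ P₂ = 9.37 kPa.

238 K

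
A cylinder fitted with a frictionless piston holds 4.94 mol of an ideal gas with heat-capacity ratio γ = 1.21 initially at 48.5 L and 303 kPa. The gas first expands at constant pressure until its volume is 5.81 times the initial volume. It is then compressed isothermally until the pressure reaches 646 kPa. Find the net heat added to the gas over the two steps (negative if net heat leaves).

T₁ = P₁V₁/(nR) = 303×48.5/(4.94×8.314) = 358 K.
Step 1 — Isobaric: P stays 303 kPa; V/T = const ⇒ T₂ = 2080 K, V₂ = 282 L.
W = PΔV = 303×(282−48.5) kPa·L = 70700 J.
ΔU = nCvΔT = 4.94×39.6×(2080−358) = 337000 J.
Q = ΔU + W = nCpΔT = 407000 J.
State after step 1: P = 303 kPa, V = 282 L, T = 2080 K.
Step 2 — Isothermal: T stays 2080 K; PV = const ⇒ V₂ = 132 L, P₂ = 646 kPa.
ΔU = 0 (ideal gas, T constant).
W = nRT ln(V₂/V₁) = 4.94×8.314×2080×ln(0.469) = -64600 J.
Q = ΔU + W = -64600 J.
Net over both steps: W = 6050 J, Q = 343000 J, ΔU = 337000 J.

343000 J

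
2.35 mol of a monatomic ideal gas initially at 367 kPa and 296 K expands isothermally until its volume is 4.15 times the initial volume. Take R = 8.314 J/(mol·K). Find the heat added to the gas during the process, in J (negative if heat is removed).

8230 J

V₁ = nRT₁/P₁ = 2.35×8.314×296/367 = 15.8 L.
Isothermal: T stays 296 K; PV = const ⇒ V₂ = 65.4 L, P₂ = 88.4 kPa.
ΔU = 0 (ideal gas, T constant).
W = nRT ln(V₂/V₁) = 2.35×8.314×296×ln(4.15) = 8230 J.
Q = ΔU + W = 8230 J.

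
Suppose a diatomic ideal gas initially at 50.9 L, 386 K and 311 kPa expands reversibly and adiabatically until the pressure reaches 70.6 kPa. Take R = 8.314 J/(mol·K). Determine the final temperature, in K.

253 K

Adiabatic: T₂/T₁ = (P₂/P₁)^((γ−1)/γ) ⇒ T₂ = 386×(0.227)^0.286 = 253 K; V₂ = 147 L.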